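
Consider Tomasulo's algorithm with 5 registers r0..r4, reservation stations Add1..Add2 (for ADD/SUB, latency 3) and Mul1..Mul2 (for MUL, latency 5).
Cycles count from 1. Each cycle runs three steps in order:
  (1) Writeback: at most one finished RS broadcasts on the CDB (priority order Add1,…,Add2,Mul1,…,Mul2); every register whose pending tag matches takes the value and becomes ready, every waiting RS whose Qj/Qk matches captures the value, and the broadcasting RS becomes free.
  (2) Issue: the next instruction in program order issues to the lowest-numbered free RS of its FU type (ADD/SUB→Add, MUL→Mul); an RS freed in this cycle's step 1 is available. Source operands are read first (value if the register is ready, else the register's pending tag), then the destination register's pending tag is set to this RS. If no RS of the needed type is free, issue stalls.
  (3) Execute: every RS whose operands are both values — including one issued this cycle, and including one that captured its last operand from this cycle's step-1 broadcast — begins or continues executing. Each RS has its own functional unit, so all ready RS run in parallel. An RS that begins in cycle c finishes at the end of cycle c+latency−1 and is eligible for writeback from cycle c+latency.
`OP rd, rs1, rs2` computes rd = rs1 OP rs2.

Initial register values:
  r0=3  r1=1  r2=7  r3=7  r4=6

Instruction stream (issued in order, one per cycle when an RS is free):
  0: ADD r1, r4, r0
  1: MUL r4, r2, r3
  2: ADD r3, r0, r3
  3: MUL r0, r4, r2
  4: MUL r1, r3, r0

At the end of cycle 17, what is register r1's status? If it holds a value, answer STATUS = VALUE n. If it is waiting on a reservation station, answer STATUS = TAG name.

STATUS = VALUE 3430

c1: issue ADD r1<-Add1 | r0:3,r1:Add1,r2:7,r3:7,r4:6
c2: issue MUL r4<-Mul1 | r0:3,r1:Add1,r2:7,r3:7,r4:Mul1
c3: issue ADD r3<-Add2 | r0:3,r1:Add1,r2:7,r3:Add2,r4:Mul1
c4: CDB Add1=9; issue MUL r0<-Mul2 | r0:Mul2,r1:9,r2:7,r3:Add2,r4:Mul1
c5: stall | r0:Mul2,r1:9,r2:7,r3:Add2,r4:Mul1
c6: CDB Add2=10; stall | r0:Mul2,r1:9,r2:7,r3:10,r4:Mul1
c7: CDB Mul1=49; issue MUL r1<-Mul1 | r0:Mul2,r1:Mul1,r2:7,r3:10,r4:49
c8: - | r0:Mul2,r1:Mul1,r2:7,r3:10,r4:49
c9: - | r0:Mul2,r1:Mul1,r2:7,r3:10,r4:49
c10: - | r0:Mul2,r1:Mul1,r2:7,r3:10,r4:49
c11: - | r0:Mul2,r1:Mul1,r2:7,r3:10,r4:49
c12: CDB Mul2=343 | r0:343,r1:Mul1,r2:7,r3:10,r4:49
c13: - | r0:343,r1:Mul1,r2:7,r3:10,r4:49
c14: - | r0:343,r1:Mul1,r2:7,r3:10,r4:49
c15: - | r0:343,r1:Mul1,r2:7,r3:10,r4:49
c16: - | r0:343,r1:Mul1,r2:7,r3:10,r4:49
c17: CDB Mul1=3430 | r0:343,r1:3430,r2:7,r3:10,r4:49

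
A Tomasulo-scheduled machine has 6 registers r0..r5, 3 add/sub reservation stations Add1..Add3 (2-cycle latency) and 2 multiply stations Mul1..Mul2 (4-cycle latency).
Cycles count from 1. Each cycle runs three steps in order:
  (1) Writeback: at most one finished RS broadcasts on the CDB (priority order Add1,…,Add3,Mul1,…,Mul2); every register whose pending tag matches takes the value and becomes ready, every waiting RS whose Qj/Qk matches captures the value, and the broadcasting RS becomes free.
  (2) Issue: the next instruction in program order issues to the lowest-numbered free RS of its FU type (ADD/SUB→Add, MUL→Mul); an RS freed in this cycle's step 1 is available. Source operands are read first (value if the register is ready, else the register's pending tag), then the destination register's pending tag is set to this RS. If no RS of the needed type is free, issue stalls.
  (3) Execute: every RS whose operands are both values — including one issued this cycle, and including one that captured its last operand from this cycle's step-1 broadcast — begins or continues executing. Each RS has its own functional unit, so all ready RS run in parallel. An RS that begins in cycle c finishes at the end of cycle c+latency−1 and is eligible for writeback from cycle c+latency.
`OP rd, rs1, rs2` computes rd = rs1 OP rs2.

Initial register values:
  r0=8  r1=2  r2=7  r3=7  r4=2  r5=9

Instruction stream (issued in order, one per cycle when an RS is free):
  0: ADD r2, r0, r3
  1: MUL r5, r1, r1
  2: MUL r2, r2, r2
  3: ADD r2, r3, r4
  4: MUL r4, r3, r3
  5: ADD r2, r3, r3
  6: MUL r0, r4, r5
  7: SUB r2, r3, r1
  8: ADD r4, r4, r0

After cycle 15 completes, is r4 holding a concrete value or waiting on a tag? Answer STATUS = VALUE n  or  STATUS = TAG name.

STATUS = TAG Add2

c1: issue ADD r2<-Add1 | r0:8,r1:2,r2:Add1,r3:7,r4:2,r5:9
c2: issue MUL r5<-Mul1 | r0:8,r1:2,r2:Add1,r3:7,r4:2,r5:Mul1
c3: CDB Add1=15; issue MUL r2<-Mul2 | r0:8,r1:2,r2:Mul2,r3:7,r4:2,r5:Mul1
c4: issue ADD r2<-Add1 | r0:8,r1:2,r2:Add1,r3:7,r4:2,r5:Mul1
c5: stall | r0:8,r1:2,r2:Add1,r3:7,r4:2,r5:Mul1
c6: CDB Add1=9; stall | r0:8,r1:2,r2:9,r3:7,r4:2,r5:Mul1
c7: CDB Mul1=4; issue MUL r4<-Mul1 | r0:8,r1:2,r2:9,r3:7,r4:Mul1,r5:4
c8: CDB Mul2=225; issue ADD r2<-Add1 | r0:8,r1:2,r2:Add1,r3:7,r4:Mul1,r5:4
c9: issue MUL r0<-Mul2 | r0:Mul2,r1:2,r2:Add1,r3:7,r4:Mul1,r5:4
c10: CDB Add1=14; issue SUB r2<-Add1 | r0:Mul2,r1:2,r2:Add1,r3:7,r4:Mul1,r5:4
c11: CDB Mul1=49; issue ADD r4<-Add2 | r0:Mul2,r1:2,r2:Add1,r3:7,r4:Add2,r5:4
c12: CDB Add1=5 | r0:Mul2,r1:2,r2:5,r3:7,r4:Add2,r5:4
c13: - | r0:Mul2,r1:2,r2:5,r3:7,r4:Add2,r5:4
c14: - | r0:Mul2,r1:2,r2:5,r3:7,r4:Add2,r5:4
c15: CDB Mul2=196 | r0:196,r1:2,r2:5,r3:7,r4:Add2,r5:4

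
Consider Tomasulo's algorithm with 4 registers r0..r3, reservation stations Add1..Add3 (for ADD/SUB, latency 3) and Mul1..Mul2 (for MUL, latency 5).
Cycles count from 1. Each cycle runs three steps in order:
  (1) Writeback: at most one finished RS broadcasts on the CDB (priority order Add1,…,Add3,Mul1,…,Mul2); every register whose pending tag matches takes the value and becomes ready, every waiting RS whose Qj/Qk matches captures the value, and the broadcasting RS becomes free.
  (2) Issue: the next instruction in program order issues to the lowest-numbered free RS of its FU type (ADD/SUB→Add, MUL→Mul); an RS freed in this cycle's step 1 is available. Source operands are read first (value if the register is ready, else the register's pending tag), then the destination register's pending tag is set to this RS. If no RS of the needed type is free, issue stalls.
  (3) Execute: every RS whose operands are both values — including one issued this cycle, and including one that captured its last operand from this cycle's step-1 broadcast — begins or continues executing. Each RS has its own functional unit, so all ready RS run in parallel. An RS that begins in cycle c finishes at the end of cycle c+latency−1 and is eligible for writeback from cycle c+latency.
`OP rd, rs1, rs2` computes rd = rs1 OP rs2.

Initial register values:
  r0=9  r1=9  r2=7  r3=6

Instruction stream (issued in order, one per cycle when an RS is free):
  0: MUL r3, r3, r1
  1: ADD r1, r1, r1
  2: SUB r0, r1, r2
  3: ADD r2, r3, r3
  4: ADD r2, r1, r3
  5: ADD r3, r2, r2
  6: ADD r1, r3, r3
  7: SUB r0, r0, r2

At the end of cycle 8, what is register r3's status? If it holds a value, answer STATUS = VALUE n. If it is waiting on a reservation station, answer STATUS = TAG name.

  c1: issue MUL r3<-Mul1  regs: r0:9,r1:9,r2:7,r3:Mul1
  c2: issue ADD r1<-Add1  regs: r0:9,r1:Add1,r2:7,r3:Mul1
  c3: issue SUB r0<-Add2  regs: r0:Add2,r1:Add1,r2:7,r3:Mul1
  c4: issue ADD r2<-Add3  regs: r0:Add2,r1:Add1,r2:Add3,r3:Mul1
  c5: CDB Add1=18; issue ADD r2<-Add1  regs: r0:Add2,r1:18,r2:Add1,r3:Mul1
  c6: CDB Mul1=54; stall  regs: r0:Add2,r1:18,r2:Add1,r3:54
  c7: stall  regs: r0:Add2,r1:18,r2:Add1,r3:54
  c8: CDB Add2=11; issue ADD r3<-Add2  regs: r0:11,r1:18,r2:Add1,r3:Add2

STATUS = TAG Add2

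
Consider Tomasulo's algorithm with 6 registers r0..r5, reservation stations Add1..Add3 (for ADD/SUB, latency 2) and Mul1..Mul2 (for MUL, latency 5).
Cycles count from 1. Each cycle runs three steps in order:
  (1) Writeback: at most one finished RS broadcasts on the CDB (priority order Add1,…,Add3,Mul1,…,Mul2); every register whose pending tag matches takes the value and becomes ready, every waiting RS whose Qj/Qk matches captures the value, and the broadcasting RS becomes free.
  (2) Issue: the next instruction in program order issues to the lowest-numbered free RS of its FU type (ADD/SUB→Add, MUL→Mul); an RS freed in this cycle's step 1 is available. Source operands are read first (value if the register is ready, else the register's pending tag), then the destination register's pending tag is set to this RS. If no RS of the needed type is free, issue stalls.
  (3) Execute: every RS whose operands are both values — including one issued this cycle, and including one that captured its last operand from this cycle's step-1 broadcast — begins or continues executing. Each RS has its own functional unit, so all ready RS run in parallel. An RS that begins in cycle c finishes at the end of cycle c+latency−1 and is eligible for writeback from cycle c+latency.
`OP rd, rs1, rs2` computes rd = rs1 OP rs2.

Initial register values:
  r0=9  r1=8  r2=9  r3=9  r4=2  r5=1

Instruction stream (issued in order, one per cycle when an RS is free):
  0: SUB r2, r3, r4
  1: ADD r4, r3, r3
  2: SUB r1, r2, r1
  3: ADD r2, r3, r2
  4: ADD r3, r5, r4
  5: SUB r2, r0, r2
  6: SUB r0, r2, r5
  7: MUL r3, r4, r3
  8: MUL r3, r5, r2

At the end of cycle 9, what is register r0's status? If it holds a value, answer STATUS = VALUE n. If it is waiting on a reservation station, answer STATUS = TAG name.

  c1: issue SUB r2<-Add1  regs: r0:9,r1:8,r2:Add1,r3:9,r4:2,r5:1
  c2: issue ADD r4<-Add2  regs: r0:9,r1:8,r2:Add1,r3:9,r4:Add2,r5:1
  c3: CDB Add1=7; issue SUB r1<-Add1  regs: r0:9,r1:Add1,r2:7,r3:9,r4:Add2,r5:1
  c4: CDB Add2=18; issue ADD r2<-Add2  regs: r0:9,r1:Add1,r2:Add2,r3:9,r4:18,r5:1
  c5: CDB Add1=-1; issue ADD r3<-Add1  regs: r0:9,r1:-1,r2:Add2,r3:Add1,r4:18,r5:1
  c6: CDB Add2=16; issue SUB r2<-Add2  regs: r0:9,r1:-1,r2:Add2,r3:Add1,r4:18,r5:1
  c7: CDB Add1=19; issue SUB r0<-Add1  regs: r0:Add1,r1:-1,r2:Add2,r3:19,r4:18,r5:1
  c8: CDB Add2=-7; issue MUL r3<-Mul1  regs: r0:Add1,r1:-1,r2:-7,r3:Mul1,r4:18,r5:1
  c9: issue MUL r3<-Mul2  regs: r0:Add1,r1:-1,r2:-7,r3:Mul2,r4:18,r5:1

STATUS = TAG Add1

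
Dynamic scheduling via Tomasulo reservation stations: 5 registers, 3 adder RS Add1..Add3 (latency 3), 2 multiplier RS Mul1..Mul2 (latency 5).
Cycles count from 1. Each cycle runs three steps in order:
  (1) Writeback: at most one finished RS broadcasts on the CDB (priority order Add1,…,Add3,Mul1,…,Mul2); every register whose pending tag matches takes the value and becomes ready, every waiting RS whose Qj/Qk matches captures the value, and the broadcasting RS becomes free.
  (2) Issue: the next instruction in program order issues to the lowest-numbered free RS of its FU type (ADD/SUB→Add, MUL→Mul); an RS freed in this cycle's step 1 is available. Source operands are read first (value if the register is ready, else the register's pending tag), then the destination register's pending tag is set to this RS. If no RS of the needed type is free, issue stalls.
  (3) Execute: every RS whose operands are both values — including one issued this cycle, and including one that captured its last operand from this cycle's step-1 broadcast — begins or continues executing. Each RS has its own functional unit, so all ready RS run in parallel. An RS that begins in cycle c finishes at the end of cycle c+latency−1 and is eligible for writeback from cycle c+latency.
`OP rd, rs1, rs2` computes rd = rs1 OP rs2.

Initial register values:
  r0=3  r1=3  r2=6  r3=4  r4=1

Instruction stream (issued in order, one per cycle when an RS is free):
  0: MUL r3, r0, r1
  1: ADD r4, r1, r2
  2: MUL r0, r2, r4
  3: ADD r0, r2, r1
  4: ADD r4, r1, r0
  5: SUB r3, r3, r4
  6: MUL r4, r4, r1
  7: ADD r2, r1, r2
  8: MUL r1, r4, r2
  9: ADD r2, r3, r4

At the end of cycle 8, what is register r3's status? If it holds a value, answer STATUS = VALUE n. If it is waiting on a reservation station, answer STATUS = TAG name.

STATUS = TAG Add3

c1: issue MUL r3<-Mul1 | r0:3,r1:3,r2:6,r3:Mul1,r4:1
c2: issue ADD r4<-Add1 | r0:3,r1:3,r2:6,r3:Mul1,r4:Add1
c3: issue MUL r0<-Mul2 | r0:Mul2,r1:3,r2:6,r3:Mul1,r4:Add1
c4: issue ADD r0<-Add2 | r0:Add2,r1:3,r2:6,r3:Mul1,r4:Add1
c5: CDB Add1=9; issue ADD r4<-Add1 | r0:Add2,r1:3,r2:6,r3:Mul1,r4:Add1
c6: CDB Mul1=9; issue SUB r3<-Add3 | r0:Add2,r1:3,r2:6,r3:Add3,r4:Add1
c7: CDB Add2=9; issue MUL r4<-Mul1 | r0:9,r1:3,r2:6,r3:Add3,r4:Mul1
c8: issue ADD r2<-Add2 | r0:9,r1:3,r2:Add2,r3:Add3,r4:Mul1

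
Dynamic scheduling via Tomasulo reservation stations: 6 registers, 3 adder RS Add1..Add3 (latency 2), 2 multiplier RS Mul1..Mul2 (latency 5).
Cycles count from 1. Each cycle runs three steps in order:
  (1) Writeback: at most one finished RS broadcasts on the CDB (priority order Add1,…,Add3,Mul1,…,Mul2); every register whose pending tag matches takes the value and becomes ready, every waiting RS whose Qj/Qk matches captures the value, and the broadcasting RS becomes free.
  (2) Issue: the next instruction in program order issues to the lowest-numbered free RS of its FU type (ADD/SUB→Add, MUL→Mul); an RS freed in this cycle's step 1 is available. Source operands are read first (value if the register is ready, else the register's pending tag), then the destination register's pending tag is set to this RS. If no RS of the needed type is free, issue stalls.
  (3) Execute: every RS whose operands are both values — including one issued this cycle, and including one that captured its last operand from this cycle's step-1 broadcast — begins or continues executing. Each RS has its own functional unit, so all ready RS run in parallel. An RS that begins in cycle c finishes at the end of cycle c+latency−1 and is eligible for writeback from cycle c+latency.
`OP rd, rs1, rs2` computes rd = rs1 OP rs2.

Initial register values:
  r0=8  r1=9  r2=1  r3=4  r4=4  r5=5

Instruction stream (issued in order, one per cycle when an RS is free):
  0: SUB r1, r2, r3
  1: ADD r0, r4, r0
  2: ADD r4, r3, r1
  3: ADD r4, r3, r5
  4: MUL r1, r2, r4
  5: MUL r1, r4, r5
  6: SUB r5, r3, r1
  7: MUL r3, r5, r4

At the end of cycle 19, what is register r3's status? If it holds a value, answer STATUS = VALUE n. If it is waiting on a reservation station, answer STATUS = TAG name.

cycle 1: issue SUB r1<-Add1 // r0:8,r1:Add1,r2:1,r3:4,r4:4,r5:5
cycle 2: issue ADD r0<-Add2 // r0:Add2,r1:Add1,r2:1,r3:4,r4:4,r5:5
cycle 3: CDB Add1=-3; issue ADD r4<-Add1 // r0:Add2,r1:-3,r2:1,r3:4,r4:Add1,r5:5
cycle 4: CDB Add2=12; issue ADD r4<-Add2 // r0:12,r1:-3,r2:1,r3:4,r4:Add2,r5:5
cycle 5: CDB Add1=1; issue MUL r1<-Mul1 // r0:12,r1:Mul1,r2:1,r3:4,r4:Add2,r5:5
cycle 6: CDB Add2=9; issue MUL r1<-Mul2 // r0:12,r1:Mul2,r2:1,r3:4,r4:9,r5:5
cycle 7: issue SUB r5<-Add1 // r0:12,r1:Mul2,r2:1,r3:4,r4:9,r5:Add1
cycle 8: stall // r0:12,r1:Mul2,r2:1,r3:4,r4:9,r5:Add1
cycle 9: stall // r0:12,r1:Mul2,r2:1,r3:4,r4:9,r5:Add1
cycle 10: stall // r0:12,r1:Mul2,r2:1,r3:4,r4:9,r5:Add1
cycle 11: CDB Mul1=9; issue MUL r3<-Mul1 // r0:12,r1:Mul2,r2:1,r3:Mul1,r4:9,r5:Add1
cycle 12: CDB Mul2=45 // r0:12,r1:45,r2:1,r3:Mul1,r4:9,r5:Add1
cycle 13: - // r0:12,r1:45,r2:1,r3:Mul1,r4:9,r5:Add1
cycle 14: CDB Add1=-41 // r0:12,r1:45,r2:1,r3:Mul1,r4:9,r5:-41
cycle 15: - // r0:12,r1:45,r2:1,r3:Mul1,r4:9,r5:-41
cycle 16: - // r0:12,r1:45,r2:1,r3:Mul1,r4:9,r5:-41
cycle 17: - // r0:12,r1:45,r2:1,r3:Mul1,r4:9,r5:-41
cycle 18: - // r0:12,r1:45,r2:1,r3:Mul1,r4:9,r5:-41
cycle 19: CDB Mul1=-369 // r0:12,r1:45,r2:1,r3:-369,r4:9,r5:-41

STATUS = VALUE -369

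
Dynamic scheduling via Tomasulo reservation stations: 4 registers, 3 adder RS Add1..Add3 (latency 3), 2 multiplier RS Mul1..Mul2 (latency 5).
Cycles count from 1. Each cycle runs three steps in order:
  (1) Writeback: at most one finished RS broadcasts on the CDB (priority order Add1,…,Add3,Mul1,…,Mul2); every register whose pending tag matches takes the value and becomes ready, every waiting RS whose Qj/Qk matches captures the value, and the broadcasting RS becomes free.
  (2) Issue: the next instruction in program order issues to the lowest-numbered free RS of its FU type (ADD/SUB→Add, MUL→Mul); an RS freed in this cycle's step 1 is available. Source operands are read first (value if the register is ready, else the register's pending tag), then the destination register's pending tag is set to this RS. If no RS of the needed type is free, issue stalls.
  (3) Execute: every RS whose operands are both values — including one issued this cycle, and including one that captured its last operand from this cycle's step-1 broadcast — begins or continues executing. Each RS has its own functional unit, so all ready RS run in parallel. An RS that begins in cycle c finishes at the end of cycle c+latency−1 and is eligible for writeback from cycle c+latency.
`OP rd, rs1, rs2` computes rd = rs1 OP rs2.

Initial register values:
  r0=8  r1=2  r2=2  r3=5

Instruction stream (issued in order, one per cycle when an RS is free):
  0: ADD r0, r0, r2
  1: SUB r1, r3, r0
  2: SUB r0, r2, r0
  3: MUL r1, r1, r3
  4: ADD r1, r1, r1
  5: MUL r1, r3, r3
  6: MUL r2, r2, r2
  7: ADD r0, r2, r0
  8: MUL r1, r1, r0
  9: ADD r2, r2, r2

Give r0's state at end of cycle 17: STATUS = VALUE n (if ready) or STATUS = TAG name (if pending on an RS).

cycle 1: issue ADD r0<-Add1 // r0:Add1,r1:2,r2:2,r3:5
cycle 2: issue SUB r1<-Add2 // r0:Add1,r1:Add2,r2:2,r3:5
cycle 3: issue SUB r0<-Add3 // r0:Add3,r1:Add2,r2:2,r3:5
cycle 4: CDB Add1=10; issue MUL r1<-Mul1 // r0:Add3,r1:Mul1,r2:2,r3:5
cycle 5: issue ADD r1<-Add1 // r0:Add3,r1:Add1,r2:2,r3:5
cycle 6: issue MUL r1<-Mul2 // r0:Add3,r1:Mul2,r2:2,r3:5
cycle 7: CDB Add2=-5; stall // r0:Add3,r1:Mul2,r2:2,r3:5
cycle 8: CDB Add3=-8; stall // r0:-8,r1:Mul2,r2:2,r3:5
cycle 9: stall // r0:-8,r1:Mul2,r2:2,r3:5
cycle 10: stall // r0:-8,r1:Mul2,r2:2,r3:5
cycle 11: CDB Mul2=25; issue MUL r2<-Mul2 // r0:-8,r1:25,r2:Mul2,r3:5
cycle 12: CDB Mul1=-25; issue ADD r0<-Add2 // r0:Add2,r1:25,r2:Mul2,r3:5
cycle 13: issue MUL r1<-Mul1 // r0:Add2,r1:Mul1,r2:Mul2,r3:5
cycle 14: issue ADD r2<-Add3 // r0:Add2,r1:Mul1,r2:Add3,r3:5
cycle 15: CDB Add1=-50 // r0:Add2,r1:Mul1,r2:Add3,r3:5
cycle 16: CDB Mul2=4 // r0:Add2,r1:Mul1,r2:Add3,r3:5
cycle 17: - // r0:Add2,r1:Mul1,r2:Add3,r3:5

STATUS = TAG Add2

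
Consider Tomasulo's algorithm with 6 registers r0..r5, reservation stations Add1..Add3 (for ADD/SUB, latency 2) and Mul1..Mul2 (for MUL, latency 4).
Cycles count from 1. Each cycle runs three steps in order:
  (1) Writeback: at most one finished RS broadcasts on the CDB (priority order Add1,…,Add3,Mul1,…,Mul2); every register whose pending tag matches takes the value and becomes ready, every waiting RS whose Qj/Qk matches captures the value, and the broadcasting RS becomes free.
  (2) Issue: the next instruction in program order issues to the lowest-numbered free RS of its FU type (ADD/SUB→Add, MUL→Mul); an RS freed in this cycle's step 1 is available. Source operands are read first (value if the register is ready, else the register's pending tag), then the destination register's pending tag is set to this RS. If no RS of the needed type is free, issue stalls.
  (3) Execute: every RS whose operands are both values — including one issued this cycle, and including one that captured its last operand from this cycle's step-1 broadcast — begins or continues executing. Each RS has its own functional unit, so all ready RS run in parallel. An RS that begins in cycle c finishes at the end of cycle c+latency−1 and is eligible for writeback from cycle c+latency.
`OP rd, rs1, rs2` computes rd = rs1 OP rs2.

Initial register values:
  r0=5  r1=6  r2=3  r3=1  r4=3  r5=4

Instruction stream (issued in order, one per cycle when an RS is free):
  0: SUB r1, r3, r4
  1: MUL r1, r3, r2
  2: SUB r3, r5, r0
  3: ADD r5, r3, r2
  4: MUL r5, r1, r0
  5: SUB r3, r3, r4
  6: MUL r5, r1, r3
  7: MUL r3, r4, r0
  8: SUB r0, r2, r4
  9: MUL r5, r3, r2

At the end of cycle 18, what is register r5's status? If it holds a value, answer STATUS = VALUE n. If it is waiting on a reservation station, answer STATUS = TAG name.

cycle 1: issue SUB r1<-Add1 // r0:5,r1:Add1,r2:3,r3:1,r4:3,r5:4
cycle 2: issue MUL r1<-Mul1 // r0:5,r1:Mul1,r2:3,r3:1,r4:3,r5:4
cycle 3: CDB Add1=-2; issue SUB r3<-Add1 // r0:5,r1:Mul1,r2:3,r3:Add1,r4:3,r5:4
cycle 4: issue ADD r5<-Add2 // r0:5,r1:Mul1,r2:3,r3:Add1,r4:3,r5:Add2
cycle 5: CDB Add1=-1; issue MUL r5<-Mul2 // r0:5,r1:Mul1,r2:3,r3:-1,r4:3,r5:Mul2
cycle 6: CDB Mul1=3; issue SUB r3<-Add1 // r0:5,r1:3,r2:3,r3:Add1,r4:3,r5:Mul2
cycle 7: CDB Add2=2; issue MUL r5<-Mul1 // r0:5,r1:3,r2:3,r3:Add1,r4:3,r5:Mul1
cycle 8: CDB Add1=-4; stall // r0:5,r1:3,r2:3,r3:-4,r4:3,r5:Mul1
cycle 9: stall // r0:5,r1:3,r2:3,r3:-4,r4:3,r5:Mul1
cycle 10: CDB Mul2=15; issue MUL r3<-Mul2 // r0:5,r1:3,r2:3,r3:Mul2,r4:3,r5:Mul1
cycle 11: issue SUB r0<-Add1 // r0:Add1,r1:3,r2:3,r3:Mul2,r4:3,r5:Mul1
cycle 12: CDB Mul1=-12; issue MUL r5<-Mul1 // r0:Add1,r1:3,r2:3,r3:Mul2,r4:3,r5:Mul1
cycle 13: CDB Add1=0 // r0:0,r1:3,r2:3,r3:Mul2,r4:3,r5:Mul1
cycle 14: CDB Mul2=15 // r0:0,r1:3,r2:3,r3:15,r4:3,r5:Mul1
cycle 15: - // r0:0,r1:3,r2:3,r3:15,r4:3,r5:Mul1
cycle 16: - // r0:0,r1:3,r2:3,r3:15,r4:3,r5:Mul1
cycle 17: - // r0:0,r1:3,r2:3,r3:15,r4:3,r5:Mul1
cycle 18: CDB Mul1=45 // r0:0,r1:3,r2:3,r3:15,r4:3,r5:45

STATUS = VALUE 45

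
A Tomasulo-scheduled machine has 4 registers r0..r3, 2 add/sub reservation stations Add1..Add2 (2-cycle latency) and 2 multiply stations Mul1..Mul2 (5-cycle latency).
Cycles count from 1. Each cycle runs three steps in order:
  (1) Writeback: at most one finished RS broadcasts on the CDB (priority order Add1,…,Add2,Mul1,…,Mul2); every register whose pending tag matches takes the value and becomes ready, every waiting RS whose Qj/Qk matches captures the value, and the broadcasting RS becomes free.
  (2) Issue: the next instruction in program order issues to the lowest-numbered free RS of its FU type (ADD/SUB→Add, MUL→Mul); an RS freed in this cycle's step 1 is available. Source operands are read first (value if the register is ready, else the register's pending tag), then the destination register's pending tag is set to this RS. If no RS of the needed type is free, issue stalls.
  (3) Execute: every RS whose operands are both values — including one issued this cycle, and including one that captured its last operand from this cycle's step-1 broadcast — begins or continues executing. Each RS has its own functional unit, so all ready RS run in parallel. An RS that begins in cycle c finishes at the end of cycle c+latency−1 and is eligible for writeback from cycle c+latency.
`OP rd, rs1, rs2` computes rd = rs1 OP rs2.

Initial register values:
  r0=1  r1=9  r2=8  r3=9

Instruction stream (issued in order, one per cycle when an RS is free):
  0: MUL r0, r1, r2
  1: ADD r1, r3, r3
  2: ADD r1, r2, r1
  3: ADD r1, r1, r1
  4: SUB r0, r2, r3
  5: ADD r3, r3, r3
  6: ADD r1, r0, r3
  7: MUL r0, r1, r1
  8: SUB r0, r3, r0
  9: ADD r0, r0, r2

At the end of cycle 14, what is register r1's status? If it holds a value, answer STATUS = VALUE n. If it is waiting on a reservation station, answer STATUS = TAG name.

c1: issue MUL r0<-Mul1 | r0:Mul1,r1:9,r2:8,r3:9
c2: issue ADD r1<-Add1 | r0:Mul1,r1:Add1,r2:8,r3:9
c3: issue ADD r1<-Add2 | r0:Mul1,r1:Add2,r2:8,r3:9
c4: CDB Add1=18; issue ADD r1<-Add1 | r0:Mul1,r1:Add1,r2:8,r3:9
c5: stall | r0:Mul1,r1:Add1,r2:8,r3:9
c6: CDB Add2=26; issue SUB r0<-Add2 | r0:Add2,r1:Add1,r2:8,r3:9
c7: CDB Mul1=72; stall | r0:Add2,r1:Add1,r2:8,r3:9
c8: CDB Add1=52; issue ADD r3<-Add1 | r0:Add2,r1:52,r2:8,r3:Add1
c9: CDB Add2=-1; issue ADD r1<-Add2 | r0:-1,r1:Add2,r2:8,r3:Add1
c10: CDB Add1=18; issue MUL r0<-Mul1 | r0:Mul1,r1:Add2,r2:8,r3:18
c11: issue SUB r0<-Add1 | r0:Add1,r1:Add2,r2:8,r3:18
c12: CDB Add2=17; issue ADD r0<-Add2 | r0:Add2,r1:17,r2:8,r3:18
c13: - | r0:Add2,r1:17,r2:8,r3:18
c14: - | r0:Add2,r1:17,r2:8,r3:18

STATUS = VALUE 17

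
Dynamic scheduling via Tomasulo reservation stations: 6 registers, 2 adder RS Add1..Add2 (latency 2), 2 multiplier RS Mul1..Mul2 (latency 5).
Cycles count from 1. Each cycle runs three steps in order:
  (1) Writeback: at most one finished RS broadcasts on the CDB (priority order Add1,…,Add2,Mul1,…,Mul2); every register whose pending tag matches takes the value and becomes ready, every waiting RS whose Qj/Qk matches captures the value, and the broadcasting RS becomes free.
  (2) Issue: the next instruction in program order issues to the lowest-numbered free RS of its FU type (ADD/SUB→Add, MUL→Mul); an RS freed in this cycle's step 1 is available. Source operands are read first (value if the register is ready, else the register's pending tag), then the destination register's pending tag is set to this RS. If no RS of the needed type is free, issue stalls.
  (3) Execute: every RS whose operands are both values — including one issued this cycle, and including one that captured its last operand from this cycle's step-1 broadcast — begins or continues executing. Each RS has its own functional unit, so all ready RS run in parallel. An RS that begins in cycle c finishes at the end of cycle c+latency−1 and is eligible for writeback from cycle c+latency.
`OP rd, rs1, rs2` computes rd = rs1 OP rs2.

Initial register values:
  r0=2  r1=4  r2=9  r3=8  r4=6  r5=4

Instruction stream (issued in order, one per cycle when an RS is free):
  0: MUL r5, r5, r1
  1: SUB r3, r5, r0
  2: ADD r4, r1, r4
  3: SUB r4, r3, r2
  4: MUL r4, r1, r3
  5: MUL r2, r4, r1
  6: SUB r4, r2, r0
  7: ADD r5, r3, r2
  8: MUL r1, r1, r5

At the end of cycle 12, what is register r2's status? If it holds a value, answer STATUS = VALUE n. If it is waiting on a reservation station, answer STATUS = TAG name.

STATUS = TAG Mul2

c1: issue MUL r5<-Mul1 | r0:2,r1:4,r2:9,r3:8,r4:6,r5:Mul1
c2: issue SUB r3<-Add1 | r0:2,r1:4,r2:9,r3:Add1,r4:6,r5:Mul1
c3: issue ADD r4<-Add2 | r0:2,r1:4,r2:9,r3:Add1,r4:Add2,r5:Mul1
c4: stall | r0:2,r1:4,r2:9,r3:Add1,r4:Add2,r5:Mul1
c5: CDB Add2=10; issue SUB r4<-Add2 | r0:2,r1:4,r2:9,r3:Add1,r4:Add2,r5:Mul1
c6: CDB Mul1=16; issue MUL r4<-Mul1 | r0:2,r1:4,r2:9,r3:Add1,r4:Mul1,r5:16
c7: issue MUL r2<-Mul2 | r0:2,r1:4,r2:Mul2,r3:Add1,r4:Mul1,r5:16
c8: CDB Add1=14; issue SUB r4<-Add1 | r0:2,r1:4,r2:Mul2,r3:14,r4:Add1,r5:16
c9: stall | r0:2,r1:4,r2:Mul2,r3:14,r4:Add1,r5:16
c10: CDB Add2=5; issue ADD r5<-Add2 | r0:2,r1:4,r2:Mul2,r3:14,r4:Add1,r5:Add2
c11: stall | r0:2,r1:4,r2:Mul2,r3:14,r4:Add1,r5:Add2
c12: stall | r0:2,r1:4,r2:Mul2,r3:14,r4:Add1,r5:Add2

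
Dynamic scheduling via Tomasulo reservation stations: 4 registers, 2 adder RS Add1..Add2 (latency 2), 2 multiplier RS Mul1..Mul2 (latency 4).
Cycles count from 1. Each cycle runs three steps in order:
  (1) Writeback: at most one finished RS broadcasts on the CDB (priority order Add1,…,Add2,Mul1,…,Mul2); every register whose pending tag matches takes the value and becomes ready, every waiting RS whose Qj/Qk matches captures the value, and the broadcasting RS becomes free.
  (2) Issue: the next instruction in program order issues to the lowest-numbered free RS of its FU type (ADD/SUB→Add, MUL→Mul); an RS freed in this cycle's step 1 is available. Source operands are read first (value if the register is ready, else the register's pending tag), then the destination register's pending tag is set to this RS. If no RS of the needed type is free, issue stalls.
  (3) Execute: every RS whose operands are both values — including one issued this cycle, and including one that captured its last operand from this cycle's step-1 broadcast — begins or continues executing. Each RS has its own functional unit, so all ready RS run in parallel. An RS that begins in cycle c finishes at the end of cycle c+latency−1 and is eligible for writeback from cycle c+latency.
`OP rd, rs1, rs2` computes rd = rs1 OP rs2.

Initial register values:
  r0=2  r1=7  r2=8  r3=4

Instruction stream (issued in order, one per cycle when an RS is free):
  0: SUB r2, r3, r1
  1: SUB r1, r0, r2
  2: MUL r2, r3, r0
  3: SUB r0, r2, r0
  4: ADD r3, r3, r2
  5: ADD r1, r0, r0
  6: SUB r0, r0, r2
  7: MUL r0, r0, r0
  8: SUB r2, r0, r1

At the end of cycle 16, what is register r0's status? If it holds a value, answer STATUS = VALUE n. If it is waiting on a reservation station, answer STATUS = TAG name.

cycle 1: issue SUB r2<-Add1 // r0:2,r1:7,r2:Add1,r3:4
cycle 2: issue SUB r1<-Add2 // r0:2,r1:Add2,r2:Add1,r3:4
cycle 3: CDB Add1=-3; issue MUL r2<-Mul1 // r0:2,r1:Add2,r2:Mul1,r3:4
cycle 4: issue SUB r0<-Add1 // r0:Add1,r1:Add2,r2:Mul1,r3:4
cycle 5: CDB Add2=5; issue ADD r3<-Add2 // r0:Add1,r1:5,r2:Mul1,r3:Add2
cycle 6: stall // r0:Add1,r1:5,r2:Mul1,r3:Add2
cycle 7: CDB Mul1=8; stall // r0:Add1,r1:5,r2:8,r3:Add2
cycle 8: stall // r0:Add1,r1:5,r2:8,r3:Add2
cycle 9: CDB Add1=6; issue ADD r1<-Add1 // r0:6,r1:Add1,r2:8,r3:Add2
cycle 10: CDB Add2=12; issue SUB r0<-Add2 // r0:Add2,r1:Add1,r2:8,r3:12
cycle 11: CDB Add1=12; issue MUL r0<-Mul1 // r0:Mul1,r1:12,r2:8,r3:12
cycle 12: CDB Add2=-2; issue SUB r2<-Add1 // r0:Mul1,r1:12,r2:Add1,r3:12
cycle 13: - // r0:Mul1,r1:12,r2:Add1,r3:12
cycle 14: - // r0:Mul1,r1:12,r2:Add1,r3:12
cycle 15: - // r0:Mul1,r1:12,r2:Add1,r3:12
cycle 16: CDB Mul1=4 // r0:4,r1:12,r2:Add1,r3:12

STATUS = VALUE 4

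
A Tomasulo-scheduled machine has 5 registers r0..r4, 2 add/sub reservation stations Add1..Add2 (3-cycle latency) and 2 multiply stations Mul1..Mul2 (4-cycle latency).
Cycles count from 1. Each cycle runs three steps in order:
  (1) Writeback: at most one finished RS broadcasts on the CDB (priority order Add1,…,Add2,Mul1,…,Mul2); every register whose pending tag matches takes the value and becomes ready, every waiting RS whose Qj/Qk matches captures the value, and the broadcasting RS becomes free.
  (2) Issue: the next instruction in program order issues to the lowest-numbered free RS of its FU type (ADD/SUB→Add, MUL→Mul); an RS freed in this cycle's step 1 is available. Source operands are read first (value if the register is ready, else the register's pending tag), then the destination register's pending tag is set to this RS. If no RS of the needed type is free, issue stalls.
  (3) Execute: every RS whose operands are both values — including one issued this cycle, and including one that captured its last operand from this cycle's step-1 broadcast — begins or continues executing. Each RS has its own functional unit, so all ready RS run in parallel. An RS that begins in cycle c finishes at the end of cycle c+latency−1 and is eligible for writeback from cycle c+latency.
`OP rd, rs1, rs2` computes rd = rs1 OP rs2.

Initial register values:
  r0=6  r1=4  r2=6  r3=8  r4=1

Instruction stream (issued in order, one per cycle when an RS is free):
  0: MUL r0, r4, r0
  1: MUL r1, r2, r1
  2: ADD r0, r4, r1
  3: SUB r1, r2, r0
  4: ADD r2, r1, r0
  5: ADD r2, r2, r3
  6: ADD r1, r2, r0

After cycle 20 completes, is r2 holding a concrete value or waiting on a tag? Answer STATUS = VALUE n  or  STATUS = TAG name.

STATUS = VALUE 14

c1: issue MUL r0<-Mul1 | r0:Mul1,r1:4,r2:6,r3:8,r4:1
c2: issue MUL r1<-Mul2 | r0:Mul1,r1:Mul2,r2:6,r3:8,r4:1
c3: issue ADD r0<-Add1 | r0:Add1,r1:Mul2,r2:6,r3:8,r4:1
c4: issue SUB r1<-Add2 | r0:Add1,r1:Add2,r2:6,r3:8,r4:1
c5: CDB Mul1=6; stall | r0:Add1,r1:Add2,r2:6,r3:8,r4:1
c6: CDB Mul2=24; stall | r0:Add1,r1:Add2,r2:6,r3:8,r4:1
c7: stall | r0:Add1,r1:Add2,r2:6,r3:8,r4:1
c8: stall | r0:Add1,r1:Add2,r2:6,r3:8,r4:1
c9: CDB Add1=25; issue ADD r2<-Add1 | r0:25,r1:Add2,r2:Add1,r3:8,r4:1
c10: stall | r0:25,r1:Add2,r2:Add1,r3:8,r4:1
c11: stall | r0:25,r1:Add2,r2:Add1,r3:8,r4:1
c12: CDB Add2=-19; issue ADD r2<-Add2 | r0:25,r1:-19,r2:Add2,r3:8,r4:1
c13: stall | r0:25,r1:-19,r2:Add2,r3:8,r4:1
c14: stall | r0:25,r1:-19,r2:Add2,r3:8,r4:1
c15: CDB Add1=6; issue ADD r1<-Add1 | r0:25,r1:Add1,r2:Add2,r3:8,r4:1
c16: - | r0:25,r1:Add1,r2:Add2,r3:8,r4:1
c17: - | r0:25,r1:Add1,r2:Add2,r3:8,r4:1
c18: CDB Add2=14 | r0:25,r1:Add1,r2:14,r3:8,r4:1
c19: - | r0:25,r1:Add1,r2:14,r3:8,r4:1
c20: - | r0:25,r1:Add1,r2:14,r3:8,r4:1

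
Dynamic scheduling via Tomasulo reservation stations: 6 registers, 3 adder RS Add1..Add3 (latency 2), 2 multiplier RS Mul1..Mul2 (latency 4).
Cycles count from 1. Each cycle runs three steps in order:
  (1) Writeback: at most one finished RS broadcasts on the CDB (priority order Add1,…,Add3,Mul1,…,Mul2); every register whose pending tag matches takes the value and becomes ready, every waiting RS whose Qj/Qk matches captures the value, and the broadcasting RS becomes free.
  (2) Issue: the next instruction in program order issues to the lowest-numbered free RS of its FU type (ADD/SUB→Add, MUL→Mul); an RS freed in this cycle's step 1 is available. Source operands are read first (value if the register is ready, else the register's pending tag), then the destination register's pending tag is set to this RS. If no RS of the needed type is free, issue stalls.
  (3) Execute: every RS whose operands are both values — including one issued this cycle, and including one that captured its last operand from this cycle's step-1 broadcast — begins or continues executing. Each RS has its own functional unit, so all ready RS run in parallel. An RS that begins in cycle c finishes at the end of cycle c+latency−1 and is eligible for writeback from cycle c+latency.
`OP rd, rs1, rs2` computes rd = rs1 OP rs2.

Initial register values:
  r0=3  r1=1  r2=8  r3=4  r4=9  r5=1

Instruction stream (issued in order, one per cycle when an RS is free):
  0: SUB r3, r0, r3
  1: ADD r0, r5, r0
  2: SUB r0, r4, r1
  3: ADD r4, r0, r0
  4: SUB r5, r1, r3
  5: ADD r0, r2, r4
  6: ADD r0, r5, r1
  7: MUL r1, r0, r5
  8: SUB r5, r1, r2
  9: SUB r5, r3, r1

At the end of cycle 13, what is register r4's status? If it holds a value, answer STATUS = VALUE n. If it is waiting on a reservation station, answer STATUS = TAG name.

STATUS = VALUE 16

  c1: issue SUB r3<-Add1  regs: r0:3,r1:1,r2:8,r3:Add1,r4:9,r5:1
  c2: issue ADD r0<-Add2  regs: r0:Add2,r1:1,r2:8,r3:Add1,r4:9,r5:1
  c3: CDB Add1=-1; issue SUB r0<-Add1  regs: r0:Add1,r1:1,r2:8,r3:-1,r4:9,r5:1
  c4: CDB Add2=4; issue ADD r4<-Add2  regs: r0:Add1,r1:1,r2:8,r3:-1,r4:Add2,r5:1
  c5: CDB Add1=8; issue SUB r5<-Add1  regs: r0:8,r1:1,r2:8,r3:-1,r4:Add2,r5:Add1
  c6: issue ADD r0<-Add3  regs: r0:Add3,r1:1,r2:8,r3:-1,r4:Add2,r5:Add1
  c7: CDB Add1=2; issue ADD r0<-Add1  regs: r0:Add1,r1:1,r2:8,r3:-1,r4:Add2,r5:2
  c8: CDB Add2=16; issue MUL r1<-Mul1  regs: r0:Add1,r1:Mul1,r2:8,r3:-1,r4:16,r5:2
  c9: CDB Add1=3; issue SUB r5<-Add1  regs: r0:3,r1:Mul1,r2:8,r3:-1,r4:16,r5:Add1
  c10: CDB Add3=24; issue SUB r5<-Add2  regs: r0:3,r1:Mul1,r2:8,r3:-1,r4:16,r5:Add2
  c11: -  regs: r0:3,r1:Mul1,r2:8,r3:-1,r4:16,r5:Add2
  c12: -  regs: r0:3,r1:Mul1,r2:8,r3:-1,r4:16,r5:Add2
  c13: CDB Mul1=6  regs: r0:3,r1:6,r2:8,r3:-1,r4:16,r5:Add2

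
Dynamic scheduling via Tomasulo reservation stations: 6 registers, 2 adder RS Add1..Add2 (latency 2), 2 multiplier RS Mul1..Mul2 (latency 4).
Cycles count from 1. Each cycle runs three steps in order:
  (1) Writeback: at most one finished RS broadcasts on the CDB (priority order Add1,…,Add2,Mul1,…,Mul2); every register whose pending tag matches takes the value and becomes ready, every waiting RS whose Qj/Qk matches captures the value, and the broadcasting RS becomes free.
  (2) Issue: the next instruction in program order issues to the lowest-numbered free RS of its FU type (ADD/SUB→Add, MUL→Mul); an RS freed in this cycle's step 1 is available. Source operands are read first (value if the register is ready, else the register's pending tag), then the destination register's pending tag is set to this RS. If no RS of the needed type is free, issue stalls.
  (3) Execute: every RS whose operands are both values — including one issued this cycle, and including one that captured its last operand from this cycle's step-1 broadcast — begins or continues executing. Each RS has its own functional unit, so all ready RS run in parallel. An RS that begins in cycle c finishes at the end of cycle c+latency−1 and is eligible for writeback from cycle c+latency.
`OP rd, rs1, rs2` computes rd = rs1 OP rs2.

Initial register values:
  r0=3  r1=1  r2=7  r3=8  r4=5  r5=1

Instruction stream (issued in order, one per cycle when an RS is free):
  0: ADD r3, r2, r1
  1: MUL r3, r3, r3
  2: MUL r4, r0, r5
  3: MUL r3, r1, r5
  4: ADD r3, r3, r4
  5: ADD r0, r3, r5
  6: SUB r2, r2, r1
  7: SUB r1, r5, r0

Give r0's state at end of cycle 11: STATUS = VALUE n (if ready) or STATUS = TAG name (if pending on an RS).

cycle 1: issue ADD r3<-Add1 // r0:3,r1:1,r2:7,r3:Add1,r4:5,r5:1
cycle 2: issue MUL r3<-Mul1 // r0:3,r1:1,r2:7,r3:Mul1,r4:5,r5:1
cycle 3: CDB Add1=8; issue MUL r4<-Mul2 // r0:3,r1:1,r2:7,r3:Mul1,r4:Mul2,r5:1
cycle 4: stall // r0:3,r1:1,r2:7,r3:Mul1,r4:Mul2,r5:1
cycle 5: stall // r0:3,r1:1,r2:7,r3:Mul1,r4:Mul2,r5:1
cycle 6: stall // r0:3,r1:1,r2:7,r3:Mul1,r4:Mul2,r5:1
cycle 7: CDB Mul1=64; issue MUL r3<-Mul1 // r0:3,r1:1,r2:7,r3:Mul1,r4:Mul2,r5:1
cycle 8: CDB Mul2=3; issue ADD r3<-Add1 // r0:3,r1:1,r2:7,r3:Add1,r4:3,r5:1
cycle 9: issue ADD r0<-Add2 // r0:Add2,r1:1,r2:7,r3:Add1,r4:3,r5:1
cycle 10: stall // r0:Add2,r1:1,r2:7,r3:Add1,r4:3,r5:1
cycle 11: CDB Mul1=1; stall // r0:Add2,r1:1,r2:7,r3:Add1,r4:3,r5:1

STATUS = TAG Add2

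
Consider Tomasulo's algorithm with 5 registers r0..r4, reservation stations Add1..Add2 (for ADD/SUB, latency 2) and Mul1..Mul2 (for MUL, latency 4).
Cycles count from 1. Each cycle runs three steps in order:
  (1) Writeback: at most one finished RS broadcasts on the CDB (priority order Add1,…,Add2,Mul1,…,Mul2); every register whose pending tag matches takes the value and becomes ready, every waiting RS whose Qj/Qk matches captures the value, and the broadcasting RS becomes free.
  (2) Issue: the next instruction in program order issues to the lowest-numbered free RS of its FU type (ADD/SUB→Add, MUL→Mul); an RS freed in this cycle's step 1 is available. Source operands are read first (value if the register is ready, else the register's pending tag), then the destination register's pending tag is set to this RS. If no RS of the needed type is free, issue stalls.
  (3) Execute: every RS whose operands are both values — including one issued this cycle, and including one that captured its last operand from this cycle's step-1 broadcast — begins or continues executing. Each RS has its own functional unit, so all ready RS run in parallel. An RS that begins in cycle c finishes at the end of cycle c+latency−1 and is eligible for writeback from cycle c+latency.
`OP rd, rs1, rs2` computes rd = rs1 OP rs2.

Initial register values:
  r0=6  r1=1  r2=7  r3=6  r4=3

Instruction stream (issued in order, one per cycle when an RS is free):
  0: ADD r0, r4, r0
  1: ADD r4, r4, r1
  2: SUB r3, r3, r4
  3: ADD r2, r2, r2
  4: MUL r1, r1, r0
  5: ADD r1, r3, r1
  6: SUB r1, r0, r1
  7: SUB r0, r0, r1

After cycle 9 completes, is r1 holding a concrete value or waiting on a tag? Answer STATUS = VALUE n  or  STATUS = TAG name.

STATUS = TAG Add2

  c1: issue ADD r0<-Add1  regs: r0:Add1,r1:1,r2:7,r3:6,r4:3
  c2: issue ADD r4<-Add2  regs: r0:Add1,r1:1,r2:7,r3:6,r4:Add2
  c3: CDB Add1=9; issue SUB r3<-Add1  regs: r0:9,r1:1,r2:7,r3:Add1,r4:Add2
  c4: CDB Add2=4; issue ADD r2<-Add2  regs: r0:9,r1:1,r2:Add2,r3:Add1,r4:4
  c5: issue MUL r1<-Mul1  regs: r0:9,r1:Mul1,r2:Add2,r3:Add1,r4:4
  c6: CDB Add1=2; issue ADD r1<-Add1  regs: r0:9,r1:Add1,r2:Add2,r3:2,r4:4
  c7: CDB Add2=14; issue SUB r1<-Add2  regs: r0:9,r1:Add2,r2:14,r3:2,r4:4
  c8: stall  regs: r0:9,r1:Add2,r2:14,r3:2,r4:4
  c9: CDB Mul1=9; stall  regs: r0:9,r1:Add2,r2:14,r3:2,r4:4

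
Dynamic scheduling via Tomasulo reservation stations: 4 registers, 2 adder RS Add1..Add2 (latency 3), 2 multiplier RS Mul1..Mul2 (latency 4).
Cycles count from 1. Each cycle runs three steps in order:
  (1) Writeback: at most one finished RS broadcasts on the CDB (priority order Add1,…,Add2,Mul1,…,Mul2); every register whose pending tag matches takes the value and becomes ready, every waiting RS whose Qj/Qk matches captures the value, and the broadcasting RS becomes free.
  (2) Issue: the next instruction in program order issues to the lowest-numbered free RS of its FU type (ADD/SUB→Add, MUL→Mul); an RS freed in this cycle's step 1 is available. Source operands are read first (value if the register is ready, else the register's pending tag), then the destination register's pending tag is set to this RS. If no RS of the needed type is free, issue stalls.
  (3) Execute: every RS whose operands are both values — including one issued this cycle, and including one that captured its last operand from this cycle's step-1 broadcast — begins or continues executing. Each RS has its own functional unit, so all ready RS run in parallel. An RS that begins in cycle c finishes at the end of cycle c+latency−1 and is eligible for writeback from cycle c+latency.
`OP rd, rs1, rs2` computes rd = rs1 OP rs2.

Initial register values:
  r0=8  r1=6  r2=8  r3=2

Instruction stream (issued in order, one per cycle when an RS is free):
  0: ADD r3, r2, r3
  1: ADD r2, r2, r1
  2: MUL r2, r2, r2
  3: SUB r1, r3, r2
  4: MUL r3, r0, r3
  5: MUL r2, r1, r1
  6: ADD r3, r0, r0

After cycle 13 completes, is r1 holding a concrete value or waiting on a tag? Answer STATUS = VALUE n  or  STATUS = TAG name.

cycle 1: issue ADD r3<-Add1 // r0:8,r1:6,r2:8,r3:Add1
cycle 2: issue ADD r2<-Add2 // r0:8,r1:6,r2:Add2,r3:Add1
cycle 3: issue MUL r2<-Mul1 // r0:8,r1:6,r2:Mul1,r3:Add1
cycle 4: CDB Add1=10; issue SUB r1<-Add1 // r0:8,r1:Add1,r2:Mul1,r3:10
cycle 5: CDB Add2=14; issue MUL r3<-Mul2 // r0:8,r1:Add1,r2:Mul1,r3:Mul2
cycle 6: stall // r0:8,r1:Add1,r2:Mul1,r3:Mul2
cycle 7: stall // r0:8,r1:Add1,r2:Mul1,r3:Mul2
cycle 8: stall // r0:8,r1:Add1,r2:Mul1,r3:Mul2
cycle 9: CDB Mul1=196; issue MUL r2<-Mul1 // r0:8,r1:Add1,r2:Mul1,r3:Mul2
cycle 10: CDB Mul2=80; issue ADD r3<-Add2 // r0:8,r1:Add1,r2:Mul1,r3:Add2
cycle 11: - // r0:8,r1:Add1,r2:Mul1,r3:Add2
cycle 12: CDB Add1=-186 // r0:8,r1:-186,r2:Mul1,r3:Add2
cycle 13: CDB Add2=16 // r0:8,r1:-186,r2:Mul1,r3:16

STATUS = VALUE -186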